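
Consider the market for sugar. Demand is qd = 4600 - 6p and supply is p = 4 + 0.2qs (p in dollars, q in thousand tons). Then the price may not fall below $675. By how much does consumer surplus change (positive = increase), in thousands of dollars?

-335325

Rearranging supply gives qs = 5p - 20. Equilibrium: 4600 - 6p = 5p - 20, so 4620 = 11p and p* = 420, q* = 2080.
The floor of 675 is above the equilibrium price 420, so it binds.
At p = 675: qd = 4600 - 6·675 = 550 and qs = 5·675 - 20 = 3355.
Consumer surplus without the control is ½ · (2300/3 - 420) · 2080 = 1081600/3.
With the floor, consumers buy 550 units at 675, so CS = ½ · (2300/3 - 675) · 550 = 75625/3.
Change in consumer surplus = 75625/3 - 1081600/3 = -335325.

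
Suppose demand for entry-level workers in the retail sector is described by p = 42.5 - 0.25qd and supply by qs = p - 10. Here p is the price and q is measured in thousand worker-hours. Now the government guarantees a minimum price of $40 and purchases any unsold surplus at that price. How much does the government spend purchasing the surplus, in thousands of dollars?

Rearranging demand gives qd = 170 - 4p. In a free market, 170 - 4p = p - 10 gives the equilibrium p* = 36, q* = 26.
The floor of 40 is above the equilibrium price 36, so it binds.
At p = 40: qd = 170 - 4·40 = 10 and qs = 40 - 10 = 30.
Surplus = qs - qd = 20.
Government expenditure = surplus × support price = 20 × 40 = 800.

800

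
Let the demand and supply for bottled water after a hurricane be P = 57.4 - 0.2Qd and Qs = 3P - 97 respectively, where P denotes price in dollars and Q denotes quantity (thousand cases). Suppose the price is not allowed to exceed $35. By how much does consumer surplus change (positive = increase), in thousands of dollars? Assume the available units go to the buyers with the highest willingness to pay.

-48.1

Rearranging demand gives Qd = 287 - 5P. Setting quantity demanded equal to quantity supplied, 287 - 5P = 3P - 97, gives P* = 48 and Q* = 47.
Since 35 < 48, the ceiling is binding.
At P = 35: Qd = 287 - 5·35 = 112 and Qs = 3·35 - 97 = 8.
Consumer surplus without the control is ½ · (57.4 - 48) · 47 = 220.9.
With the ceiling, 8 units are sold at 35 (assume they go to the highest-value buyers). The demand price at Q = 8 is 55.8, so CS = ½ · [(57.4 - 35) + (55.8 - 35)] · 8 = 172.8.
Change in consumer surplus = 172.8 - 220.9 = -48.1.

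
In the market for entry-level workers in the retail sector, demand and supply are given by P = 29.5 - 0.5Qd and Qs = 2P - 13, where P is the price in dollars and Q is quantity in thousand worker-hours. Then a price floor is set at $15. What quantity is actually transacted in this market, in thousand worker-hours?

23

Rearranging demand gives Qd = 59 - 2P. Setting quantity demanded equal to quantity supplied, 59 - 2P = 2P - 13, gives P* = 18 and Q* = 23.
The floor of 15 is below the equilibrium price 18, so it is not binding; the market clears at P* = 18, Q* = 23.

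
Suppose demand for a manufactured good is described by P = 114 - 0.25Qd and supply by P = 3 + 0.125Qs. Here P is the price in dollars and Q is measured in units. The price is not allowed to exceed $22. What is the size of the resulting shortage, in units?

Rearranging demand gives Qd = 456 - 4P; rearranging supply gives Qs = 8P - 24. Setting quantity demanded equal to quantity supplied, 456 - 4P = 8P - 24, gives P* = 40 and Q* = 296.
The ceiling of 22 is below the equilibrium price 40, so it binds.
At P = 22: Qd = 456 - 4·22 = 368 and Qs = 8·22 - 24 = 152.
Shortage = Qd - Qs = 368 - 152 = 216.

216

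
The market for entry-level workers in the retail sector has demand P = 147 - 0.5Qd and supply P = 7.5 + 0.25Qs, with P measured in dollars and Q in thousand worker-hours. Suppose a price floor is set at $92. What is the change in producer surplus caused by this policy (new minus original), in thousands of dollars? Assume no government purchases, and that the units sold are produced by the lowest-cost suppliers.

3458

Rearranging demand gives Qd = 294 - 2P; rearranging supply gives Qs = 4P - 30. Equilibrium: 294 - 2P = 4P - 30, so 324 = 6P and P* = 54, Q* = 186.
The floor of 92 is above the equilibrium price 54, so it binds.
At P = 92: Qd = 294 - 2·92 = 110 and Qs = 4·92 - 30 = 338.
Producer surplus without the control is ½ · (54 - 7.5) · 186 = 4324.5.
With the floor, 110 units are sold at 92. The supply price at Q = 110 is 35, so PS = ½ · [(92 - 7.5) + (92 - 35)] · 110 = 7782.5.
Change in producer surplus = 7782.5 - 4324.5 = 3458.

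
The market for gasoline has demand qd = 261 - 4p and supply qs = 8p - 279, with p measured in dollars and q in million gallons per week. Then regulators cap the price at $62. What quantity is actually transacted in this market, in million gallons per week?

Setting quantity demanded equal to quantity supplied, 261 - 4p = 8p - 279, gives p* = 45 and q* = 81.
The ceiling of 62 is above the equilibrium price 45, so it is not binding; the market clears at p* = 45, q* = 81.

81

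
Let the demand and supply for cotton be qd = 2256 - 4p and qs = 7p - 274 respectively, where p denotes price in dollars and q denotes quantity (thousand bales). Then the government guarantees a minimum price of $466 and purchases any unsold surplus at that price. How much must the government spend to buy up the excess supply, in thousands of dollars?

1209736

Equilibrium: 2256 - 4p = 7p - 274, so 2530 = 11p and p* = 230, q* = 1336.
Because the floor (466) lies above the market-clearing price, it is binding.
At p = 466: qd = 2256 - 4·466 = 392 and qs = 7·466 - 274 = 2988.
Surplus = qs - qd = 2596.
Government expenditure = surplus × support price = 2596 × 466 = 1209736.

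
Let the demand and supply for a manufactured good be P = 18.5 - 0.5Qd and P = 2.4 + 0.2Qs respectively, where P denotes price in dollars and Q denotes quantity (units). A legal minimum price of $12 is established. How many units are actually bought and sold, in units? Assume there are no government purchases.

13

Rearranging demand gives Qd = 37 - 2P; rearranging supply gives Qs = 5P - 12. Equilibrium: 37 - 2P = 5P - 12, so 49 = 7P and P* = 7, Q* = 23.
The floor of 12 is above the equilibrium price 7, so it binds.
At P = 12: Qd = 37 - 2·12 = 13 and Qs = 5·12 - 12 = 48.
The quantity actually transacted is the short side, demand: 13.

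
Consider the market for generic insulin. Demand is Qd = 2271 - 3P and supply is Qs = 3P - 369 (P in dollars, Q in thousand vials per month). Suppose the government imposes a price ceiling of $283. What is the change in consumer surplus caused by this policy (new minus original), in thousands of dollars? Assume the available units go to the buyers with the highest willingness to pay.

38386.5

Equilibrium: 2271 - 3P = 3P - 369, so 2640 = 6P and P* = 440, Q* = 951.
The ceiling of 283 is below the equilibrium price 440, so it binds.
At P = 283: Qd = 2271 - 3·283 = 1422 and Qs = 3·283 - 369 = 480.
Consumer surplus without the control is ½ · (757 - 440) · 951 = 150733.5.
With the ceiling, 480 units are sold at 283 (assume they go to the highest-value buyers). The demand price at Q = 480 is 597, so CS = ½ · [(757 - 283) + (597 - 283)] · 480 = 189120.
Change in consumer surplus = 189120 - 150733.5 = 38386.5.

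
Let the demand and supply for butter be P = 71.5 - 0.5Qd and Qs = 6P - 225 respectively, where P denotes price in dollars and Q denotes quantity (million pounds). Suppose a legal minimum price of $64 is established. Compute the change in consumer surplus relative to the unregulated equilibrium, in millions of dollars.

-594

Rearranging demand gives Qd = 143 - 2P. Setting quantity demanded equal to quantity supplied, 143 - 2P = 6P - 225, gives P* = 46 and Q* = 51.
Since 64 > 46, the floor is binding.
At P = 64: Qd = 143 - 2·64 = 15 and Qs = 6·64 - 225 = 159.
Consumer surplus without the control is ½ · (71.5 - 46) · 51 = 650.25.
With the floor, consumers buy 15 units at 64, so CS = ½ · (71.5 - 64) · 15 = 56.25.
Change in consumer surplus = 56.25 - 650.25 = -594.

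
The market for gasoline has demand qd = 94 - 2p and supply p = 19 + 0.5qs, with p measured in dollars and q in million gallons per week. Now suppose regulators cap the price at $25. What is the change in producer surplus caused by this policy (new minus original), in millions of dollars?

-160

Rearranging supply gives qs = 2p - 38. In a free market, 94 - 2p = 2p - 38 gives the equilibrium p* = 33, q* = 28.
Because the ceiling (25) lies below the market-clearing price, it is binding.
At p = 25: qd = 94 - 2·25 = 44 and qs = 2·25 - 38 = 12.
Producer surplus without the control is ½ · (33 - 19) · 28 = 196.
With the ceiling, producers sell 12 units at 25, so PS = ½ · (25 - 19) · 12 = 36.
Change in producer surplus = 36 - 196 = -160.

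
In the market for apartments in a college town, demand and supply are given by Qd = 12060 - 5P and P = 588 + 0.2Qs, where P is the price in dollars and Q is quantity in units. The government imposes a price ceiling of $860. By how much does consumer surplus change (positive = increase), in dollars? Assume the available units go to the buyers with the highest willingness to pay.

Rearranging supply gives Qs = 5P - 2940. In a free market, 12060 - 5P = 5P - 2940 gives the equilibrium P* = 1500, Q* = 4560.
Because the ceiling (860) lies below the market-clearing price, it is binding.
At P = 860: Qd = 12060 - 5·860 = 7760 and Qs = 5·860 - 2940 = 1360.
Consumer surplus without the control is ½ · (2412 - 1500) · 4560 = 2079360.
With the ceiling, 1360 units are sold at 860 (assume they go to the highest-value buyers). The demand price at Q = 1360 is 2140, so CS = ½ · [(2412 - 860) + (2140 - 860)] · 1360 = 1925760.
Change in consumer surplus = 1925760 - 2079360 = -153600.

-153600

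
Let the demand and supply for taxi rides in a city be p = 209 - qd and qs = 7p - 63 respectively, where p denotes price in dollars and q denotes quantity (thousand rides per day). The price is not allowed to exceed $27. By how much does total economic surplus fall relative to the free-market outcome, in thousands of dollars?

1372

Rearranging demand gives qd = 209 - p. Equilibrium: 209 - p = 7p - 63, so 272 = 8p and p* = 34, q* = 175.
The ceiling of 27 is below the equilibrium price 34, so it binds.
At p = 27: qd = 209 - 27 = 182 and qs = 7·27 - 63 = 126.
Quantity traded falls to 126. At q = 126 the demand price is 209 - 126 = 83 and the supply price is (63 + 126)/7 = 27.
Deadweight loss = ½ · (83 - 27) · (175 - 126) = ½ · 56 · 49 = 1372.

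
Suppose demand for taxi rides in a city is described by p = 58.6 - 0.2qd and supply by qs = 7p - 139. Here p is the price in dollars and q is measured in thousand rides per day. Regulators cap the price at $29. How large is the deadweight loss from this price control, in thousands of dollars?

Rearranging demand gives qd = 293 - 5p. Setting quantity demanded equal to quantity supplied, 293 - 5p = 7p - 139, gives p* = 36 and q* = 113.
The ceiling of 29 is below the equilibrium price 36, so it binds.
At p = 29: qd = 293 - 5·29 = 148 and qs = 7·29 - 139 = 64.
Quantity traded falls to 64. At q = 64 the demand price is (293 - 64)/5 = 45.8 and the supply price is (139 + 64)/7 = 29.
Deadweight loss = ½ · (45.8 - 29) · (113 - 64) = ½ · 16.8 · 49 = 411.6.

411.6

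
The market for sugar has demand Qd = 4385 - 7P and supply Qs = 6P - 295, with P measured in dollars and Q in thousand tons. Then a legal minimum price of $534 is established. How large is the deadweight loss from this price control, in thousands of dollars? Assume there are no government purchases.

Setting quantity demanded equal to quantity supplied, 4385 - 7P = 6P - 295, gives P* = 360 and Q* = 1865.
Since 534 > 360, the floor is binding.
At P = 534: Qd = 4385 - 7·534 = 647 and Qs = 6·534 - 295 = 2909.
Quantity traded falls to 647. At Q = 647 the demand price is (4385 - 647)/7 = 534 and the supply price is (295 + 647)/6 = 157.
Deadweight loss = ½ · (534 - 157) · (1865 - 647) = ½ · 377 · 1218 = 229593.

229593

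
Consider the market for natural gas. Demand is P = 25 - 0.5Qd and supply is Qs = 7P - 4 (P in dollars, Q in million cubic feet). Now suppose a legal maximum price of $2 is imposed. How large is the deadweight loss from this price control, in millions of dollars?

Rearranging demand gives Qd = 50 - 2P. In a free market, 50 - 2P = 7P - 4 gives the equilibrium P* = 6, Q* = 38.
Because the ceiling (2) lies below the market-clearing price, it is binding.
At P = 2: Qd = 50 - 2·2 = 46 and Qs = 7·2 - 4 = 10.
Quantity traded falls to 10. At Q = 10 the demand price is (50 - 10)/2 = 20 and the supply price is (4 + 10)/7 = 2.
Deadweight loss = ½ · (20 - 2) · (38 - 10) = ½ · 18 · 28 = 252.

252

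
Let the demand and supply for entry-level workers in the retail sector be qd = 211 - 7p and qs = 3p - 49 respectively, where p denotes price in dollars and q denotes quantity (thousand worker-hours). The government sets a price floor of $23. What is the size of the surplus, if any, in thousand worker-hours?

0

Without the control the market clears where 211 - 7p = 3p - 49, i.e. p* = 26 and q* = 29.
Since 23 is below p* = 26, the floor does not bind and the free-market outcome prevails.
Since the control does not bind, there is no surplus.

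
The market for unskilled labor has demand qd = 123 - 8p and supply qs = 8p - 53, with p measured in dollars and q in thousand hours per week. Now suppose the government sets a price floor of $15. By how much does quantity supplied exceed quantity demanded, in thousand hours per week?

64

Setting quantity demanded equal to quantity supplied, 123 - 8p = 8p - 53, gives p* = 11 and q* = 35.
Since 15 > 11, the floor is binding.
At p = 15: qd = 123 - 8·15 = 3 and qs = 8·15 - 53 = 67.
Surplus = qs - qd = 67 - 3 = 64.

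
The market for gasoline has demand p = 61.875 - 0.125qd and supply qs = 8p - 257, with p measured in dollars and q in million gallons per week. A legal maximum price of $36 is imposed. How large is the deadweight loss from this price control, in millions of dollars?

968

Rearranging demand gives qd = 495 - 8p. Equilibrium: 495 - 8p = 8p - 257, so 752 = 16p and p* = 47, q* = 119.
Because the ceiling (36) lies below the market-clearing price, it is binding.
At p = 36: qd = 495 - 8·36 = 207 and qs = 8·36 - 257 = 31.
Quantity traded falls to 31. At q = 31 the demand price is (495 - 31)/8 = 58 and the supply price is (257 + 31)/8 = 36.
Deadweight loss = ½ · (58 - 36) · (119 - 31) = ½ · 22 · 88 = 968.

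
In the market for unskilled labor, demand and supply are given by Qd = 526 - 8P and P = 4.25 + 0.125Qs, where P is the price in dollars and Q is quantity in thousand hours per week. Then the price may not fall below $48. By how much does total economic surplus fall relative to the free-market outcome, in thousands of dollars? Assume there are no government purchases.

Rearranging supply gives Qs = 8P - 34. Without the control the market clears where 526 - 8P = 8P - 34, i.e. P* = 35 and Q* = 246.
The floor of 48 is above the equilibrium price 35, so it binds.
At P = 48: Qd = 526 - 8·48 = 142 and Qs = 8·48 - 34 = 350.
Quantity traded falls to 142. At Q = 142 the demand price is (526 - 142)/8 = 48 and the supply price is (34 + 142)/8 = 22.
Deadweight loss = ½ · (48 - 22) · (246 - 142) = ½ · 26 · 104 = 1352.

1352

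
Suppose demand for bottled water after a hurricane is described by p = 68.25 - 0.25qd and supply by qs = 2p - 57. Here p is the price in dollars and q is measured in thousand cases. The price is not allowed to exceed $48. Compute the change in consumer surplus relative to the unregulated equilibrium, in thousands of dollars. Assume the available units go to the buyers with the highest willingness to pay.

Rearranging demand gives qd = 273 - 4p. Setting quantity demanded equal to quantity supplied, 273 - 4p = 2p - 57, gives p* = 55 and q* = 53.
The ceiling of 48 is below the equilibrium price 55, so it binds.
At p = 48: qd = 273 - 4·48 = 81 and qs = 2·48 - 57 = 39.
Consumer surplus without the control is ½ · (68.25 - 55) · 53 = 351.125.
With the ceiling, 39 units are sold at 48 (assume they go to the highest-value buyers). The demand price at q = 39 is 58.5, so CS = ½ · [(68.25 - 48) + (58.5 - 48)] · 39 = 599.625.
Change in consumer surplus = 599.625 - 351.125 = 248.5.

248.5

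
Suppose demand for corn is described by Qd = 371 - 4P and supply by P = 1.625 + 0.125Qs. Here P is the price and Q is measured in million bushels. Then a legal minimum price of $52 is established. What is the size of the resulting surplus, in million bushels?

Rearranging supply gives Qs = 8P - 13. Equilibrium: 371 - 4P = 8P - 13, so 384 = 12P and P* = 32, Q* = 243.
Since 52 > 32, the floor is binding.
At P = 52: Qd = 371 - 4·52 = 163 and Qs = 8·52 - 13 = 403.
Surplus = Qs - Qd = 403 - 163 = 240.

240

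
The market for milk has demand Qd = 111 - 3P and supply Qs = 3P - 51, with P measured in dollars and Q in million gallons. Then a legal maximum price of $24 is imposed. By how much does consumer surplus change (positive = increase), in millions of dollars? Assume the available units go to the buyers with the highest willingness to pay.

Without the control the market clears where 111 - 3P = 3P - 51, i.e. P* = 27 and Q* = 30.
The ceiling of 24 is below the equilibrium price 27, so it binds.
At P = 24: Qd = 111 - 3·24 = 39 and Qs = 3·24 - 51 = 21.
Consumer surplus without the control is ½ · (37 - 27) · 30 = 150.
With the ceiling, 21 units are sold at 24 (assume they go to the highest-value buyers). The demand price at Q = 21 is 30, so CS = ½ · [(37 - 24) + (30 - 24)] · 21 = 199.5.
Change in consumer surplus = 199.5 - 150 = 49.5.

49.5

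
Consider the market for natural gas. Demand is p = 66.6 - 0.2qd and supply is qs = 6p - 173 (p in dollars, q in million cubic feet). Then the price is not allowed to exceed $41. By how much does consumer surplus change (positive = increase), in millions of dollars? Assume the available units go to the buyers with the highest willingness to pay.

275

Rearranging demand gives qd = 333 - 5p. Without the control the market clears where 333 - 5p = 6p - 173, i.e. p* = 46 and q* = 103.
Because the ceiling (41) lies below the market-clearing price, it is binding.
At p = 41: qd = 333 - 5·41 = 128 and qs = 6·41 - 173 = 73.
Consumer surplus without the control is ½ · (66.6 - 46) · 103 = 1060.9.
With the ceiling, 73 units are sold at 41 (assume they go to the highest-value buyers). The demand price at q = 73 is 52, so CS = ½ · [(66.6 - 41) + (52 - 41)] · 73 = 1335.9.
Change in consumer surplus = 1335.9 - 1060.9 = 275.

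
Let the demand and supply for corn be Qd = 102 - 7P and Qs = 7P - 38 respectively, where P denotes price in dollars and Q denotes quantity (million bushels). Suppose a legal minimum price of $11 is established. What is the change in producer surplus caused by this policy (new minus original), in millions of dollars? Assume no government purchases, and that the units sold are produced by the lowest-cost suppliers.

In a free market, 102 - 7P = 7P - 38 gives the equilibrium P* = 10, Q* = 32.
Since 11 > 10, the floor is binding.
At P = 11: Qd = 102 - 7·11 = 25 and Qs = 7·11 - 38 = 39.
Producer surplus without the control is ½ · (10 - 38/7) · 32 = 512/7.
With the floor, 25 units are sold at 11. The supply price at Q = 25 is 9, so PS = ½ · [(11 - 38/7) + (11 - 9)] · 25 = 1325/14.
Change in producer surplus = 1325/14 - 512/7 = 21.5.

21.5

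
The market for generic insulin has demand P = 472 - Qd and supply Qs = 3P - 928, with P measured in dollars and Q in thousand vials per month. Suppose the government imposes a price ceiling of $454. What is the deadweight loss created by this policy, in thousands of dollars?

0

Rearranging demand gives Qd = 472 - P. In a free market, 472 - P = 3P - 928 gives the equilibrium P* = 350, Q* = 122.
Since 454 is above P* = 350, the ceiling does not bind and the free-market outcome prevails.
Since the control does not bind, no trades are prevented and deadweight loss is zero.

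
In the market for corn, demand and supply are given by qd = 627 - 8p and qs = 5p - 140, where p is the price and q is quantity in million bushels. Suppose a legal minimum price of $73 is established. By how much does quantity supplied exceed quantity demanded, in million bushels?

182

In a free market, 627 - 8p = 5p - 140 gives the equilibrium p* = 59, q* = 155.
Because the floor (73) lies above the market-clearing price, it is binding.
At p = 73: qd = 627 - 8·73 = 43 and qs = 5·73 - 140 = 225.
Surplus = qs - qd = 225 - 43 = 182.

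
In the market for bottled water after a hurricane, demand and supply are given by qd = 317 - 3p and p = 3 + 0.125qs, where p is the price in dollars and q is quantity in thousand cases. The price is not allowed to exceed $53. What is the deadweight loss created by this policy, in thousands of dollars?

0

Rearranging supply gives qs = 8p - 24. Equilibrium: 317 - 3p = 8p - 24, so 341 = 11p and p* = 31, q* = 224.
The ceiling of 53 is above the equilibrium price 31, so it is not binding; the market clears at p* = 31, q* = 224.
Since the control does not bind, no trades are prevented and deadweight loss is zero.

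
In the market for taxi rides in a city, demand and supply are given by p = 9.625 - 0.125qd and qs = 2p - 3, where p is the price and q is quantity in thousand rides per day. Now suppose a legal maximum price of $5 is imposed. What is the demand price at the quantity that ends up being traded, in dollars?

Rearranging demand gives qd = 77 - 8p. Equilibrium: 77 - 8p = 2p - 3, so 80 = 10p and p* = 8, q* = 13.
The ceiling of 5 is below the equilibrium price 8, so it binds.
At p = 5: qd = 77 - 8·5 = 37 and qs = 2·5 - 3 = 7.
Only 7 units reach the market. On the demand curve, the marginal buyer's willingness to pay at q = 7 is (77 - 7)/8 = 8.75.

8.75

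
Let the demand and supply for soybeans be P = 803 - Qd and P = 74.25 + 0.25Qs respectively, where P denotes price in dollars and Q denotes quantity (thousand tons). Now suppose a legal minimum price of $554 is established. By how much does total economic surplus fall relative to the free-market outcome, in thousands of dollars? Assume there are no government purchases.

Rearranging demand gives Qd = 803 - P; rearranging supply gives Qs = 4P - 297. Equilibrium: 803 - P = 4P - 297, so 1100 = 5P and P* = 220, Q* = 583.
Since 554 > 220, the floor is binding.
At P = 554: Qd = 803 - 554 = 249 and Qs = 4·554 - 297 = 1919.
Quantity traded falls to 249. At Q = 249 the demand price is 803 - 249 = 554 and the supply price is (297 + 249)/4 = 136.5.
Deadweight loss = ½ · (554 - 136.5) · (583 - 249) = ½ · 417.5 · 334 = 69722.5.

69722.5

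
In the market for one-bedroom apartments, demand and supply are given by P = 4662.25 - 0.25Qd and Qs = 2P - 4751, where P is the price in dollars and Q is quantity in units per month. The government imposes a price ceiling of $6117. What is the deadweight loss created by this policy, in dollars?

0

Rearranging demand gives Qd = 18649 - 4P. Equilibrium: 18649 - 4P = 2P - 4751, so 23400 = 6P and P* = 3900, Q* = 3049.
Since 6117 is above P* = 3900, the ceiling does not bind and the free-market outcome prevails.
Since the control does not bind, no trades are prevented and deadweight loss is zero.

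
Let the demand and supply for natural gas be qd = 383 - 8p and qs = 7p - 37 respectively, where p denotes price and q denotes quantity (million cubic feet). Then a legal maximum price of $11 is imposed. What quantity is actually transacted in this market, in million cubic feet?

40

In a free market, 383 - 8p = 7p - 37 gives the equilibrium p* = 28, q* = 159.
The ceiling of 11 is below the equilibrium price 28, so it binds.
At p = 11: qd = 383 - 8·11 = 295 and qs = 7·11 - 37 = 40.
The quantity actually transacted is the short side, supply: 40.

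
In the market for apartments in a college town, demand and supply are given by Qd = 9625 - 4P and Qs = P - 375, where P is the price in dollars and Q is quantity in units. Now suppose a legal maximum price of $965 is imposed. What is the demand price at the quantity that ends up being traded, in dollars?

2258.75

In a free market, 9625 - 4P = P - 375 gives the equilibrium P* = 2000, Q* = 1625.
Since 965 < 2000, the ceiling is binding.
At P = 965: Qd = 9625 - 4·965 = 5765 and Qs = 965 - 375 = 590.
Only 590 units reach the market. On the demand curve, the marginal buyer's willingness to pay at Q = 590 is (9625 - 590)/4 = 2258.75.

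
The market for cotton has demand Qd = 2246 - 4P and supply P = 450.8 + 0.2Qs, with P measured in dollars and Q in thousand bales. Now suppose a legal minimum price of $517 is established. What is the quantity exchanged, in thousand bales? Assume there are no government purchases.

Rearranging supply gives Qs = 5P - 2254. Equilibrium: 2246 - 4P = 5P - 2254, so 4500 = 9P and P* = 500, Q* = 246.
Because the floor (517) lies above the market-clearing price, it is binding.
At P = 517: Qd = 2246 - 4·517 = 178 and Qs = 5·517 - 2254 = 331.
The quantity actually transacted is the short side, demand: 178.

178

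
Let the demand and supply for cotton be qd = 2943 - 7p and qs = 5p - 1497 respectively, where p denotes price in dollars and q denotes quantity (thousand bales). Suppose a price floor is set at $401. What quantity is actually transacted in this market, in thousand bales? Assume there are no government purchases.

136

Equilibrium: 2943 - 7p = 5p - 1497, so 4440 = 12p and p* = 370, q* = 353.
The floor of 401 is above the equilibrium price 370, so it binds.
At p = 401: qd = 2943 - 7·401 = 136 and qs = 5·401 - 1497 = 508.
The quantity actually transacted is the short side, demand: 136.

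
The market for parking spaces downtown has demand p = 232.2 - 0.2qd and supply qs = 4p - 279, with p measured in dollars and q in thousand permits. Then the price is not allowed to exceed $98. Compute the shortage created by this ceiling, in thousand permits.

Rearranging demand gives qd = 1161 - 5p. Setting quantity demanded equal to quantity supplied, 1161 - 5p = 4p - 279, gives p* = 160 and q* = 361.
Since 98 < 160, the ceiling is binding.
At p = 98: qd = 1161 - 5·98 = 671 and qs = 4·98 - 279 = 113.
Shortage = qd - qs = 671 - 113 = 558.

558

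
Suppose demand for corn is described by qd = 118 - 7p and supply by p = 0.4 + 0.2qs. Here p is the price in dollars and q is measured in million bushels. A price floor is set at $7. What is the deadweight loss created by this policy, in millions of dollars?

Rearranging supply gives qs = 5p - 2. Without the control the market clears where 118 - 7p = 5p - 2, i.e. p* = 10 and q* = 48.
Since 7 is below p* = 10, the floor does not bind and the free-market outcome prevails.
Since the control does not bind, no trades are prevented and deadweight loss is zero.

0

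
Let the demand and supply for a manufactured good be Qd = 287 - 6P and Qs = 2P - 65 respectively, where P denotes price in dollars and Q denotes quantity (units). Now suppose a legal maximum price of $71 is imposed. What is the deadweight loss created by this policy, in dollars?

Setting quantity demanded equal to quantity supplied, 287 - 6P = 2P - 65, gives P* = 44 and Q* = 23.
The ceiling of 71 is above the equilibrium price 44, so it is not binding; the market clears at P* = 44, Q* = 23.
Since the control does not bind, no trades are prevented and deadweight loss is zero.

0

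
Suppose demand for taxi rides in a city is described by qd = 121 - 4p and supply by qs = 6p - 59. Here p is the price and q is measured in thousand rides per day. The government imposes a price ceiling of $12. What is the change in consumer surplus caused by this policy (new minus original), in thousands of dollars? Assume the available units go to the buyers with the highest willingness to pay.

-84

Without the control the market clears where 121 - 4p = 6p - 59, i.e. p* = 18 and q* = 49.
Since 12 < 18, the ceiling is binding.
At p = 12: qd = 121 - 4·12 = 73 and qs = 6·12 - 59 = 13.
Consumer surplus without the control is ½ · (30.25 - 18) · 49 = 300.125.
With the ceiling, 13 units are sold at 12 (assume they go to the highest-value buyers). The demand price at q = 13 is 27, so CS = ½ · [(30.25 - 12) + (27 - 12)] · 13 = 216.125.
Change in consumer surplus = 216.125 - 300.125 = -84.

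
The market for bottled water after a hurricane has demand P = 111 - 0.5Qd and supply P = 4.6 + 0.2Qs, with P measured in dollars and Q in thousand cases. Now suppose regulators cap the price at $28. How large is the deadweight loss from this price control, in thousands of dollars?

428.75

Rearranging demand gives Qd = 222 - 2P; rearranging supply gives Qs = 5P - 23. Without the control the market clears where 222 - 2P = 5P - 23, i.e. P* = 35 and Q* = 152.
The ceiling of 28 is below the equilibrium price 35, so it binds.
At P = 28: Qd = 222 - 2·28 = 166 and Qs = 5·28 - 23 = 117.
Quantity traded falls to 117. At Q = 117 the demand price is (222 - 117)/2 = 52.5 and the supply price is (23 + 117)/5 = 28.
Deadweight loss = ½ · (52.5 - 28) · (152 - 117) = ½ · 24.5 · 35 = 428.75.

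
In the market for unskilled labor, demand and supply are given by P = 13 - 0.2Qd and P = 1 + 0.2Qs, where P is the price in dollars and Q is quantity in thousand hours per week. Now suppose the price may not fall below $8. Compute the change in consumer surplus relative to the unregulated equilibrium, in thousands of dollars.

Rearranging demand gives Qd = 65 - 5P; rearranging supply gives Qs = 5P - 5. In a free market, 65 - 5P = 5P - 5 gives the equilibrium P* = 7, Q* = 30.
The floor of 8 is above the equilibrium price 7, so it binds.
At P = 8: Qd = 65 - 5·8 = 25 and Qs = 5·8 - 5 = 35.
Consumer surplus without the control is ½ · (13 - 7) · 30 = 90.
With the floor, consumers buy 25 units at 8, so CS = ½ · (13 - 8) · 25 = 62.5.
Change in consumer surplus = 62.5 - 90 = -27.5.

-27.5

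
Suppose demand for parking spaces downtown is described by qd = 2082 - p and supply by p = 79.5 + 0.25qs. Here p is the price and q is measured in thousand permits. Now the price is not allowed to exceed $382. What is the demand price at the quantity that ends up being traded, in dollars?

Rearranging supply gives qs = 4p - 318. Without the control the market clears where 2082 - p = 4p - 318, i.e. p* = 480 and q* = 1602.
The ceiling of 382 is below the equilibrium price 480, so it binds.
At p = 382: qd = 2082 - 382 = 1700 and qs = 4·382 - 318 = 1210.
Only 1210 units reach the market. On the demand curve, the marginal buyer's willingness to pay at q = 1210 is (2082 - 1210) = 872.

872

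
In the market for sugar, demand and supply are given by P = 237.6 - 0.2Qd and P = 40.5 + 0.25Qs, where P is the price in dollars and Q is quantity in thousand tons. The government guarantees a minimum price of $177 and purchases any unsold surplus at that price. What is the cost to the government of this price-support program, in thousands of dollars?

Rearranging demand gives Qd = 1188 - 5P; rearranging supply gives Qs = 4P - 162. In a free market, 1188 - 5P = 4P - 162 gives the equilibrium P* = 150, Q* = 438.
Because the floor (177) lies above the market-clearing price, it is binding.
At P = 177: Qd = 1188 - 5·177 = 303 and Qs = 4·177 - 162 = 546.
Surplus = Qs - Qd = 243.
Government expenditure = surplus × support price = 243 × 177 = 43011.

43011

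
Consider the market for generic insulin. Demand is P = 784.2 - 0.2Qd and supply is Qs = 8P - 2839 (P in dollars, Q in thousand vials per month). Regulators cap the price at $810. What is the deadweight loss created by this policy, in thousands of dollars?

0

Rearranging demand gives Qd = 3921 - 5P. Setting quantity demanded equal to quantity supplied, 3921 - 5P = 8P - 2839, gives P* = 520 and Q* = 1321.
Since 810 is above P* = 520, the ceiling does not bind and the free-market outcome prevails.
Since the control does not bind, no trades are prevented and deadweight loss is zero.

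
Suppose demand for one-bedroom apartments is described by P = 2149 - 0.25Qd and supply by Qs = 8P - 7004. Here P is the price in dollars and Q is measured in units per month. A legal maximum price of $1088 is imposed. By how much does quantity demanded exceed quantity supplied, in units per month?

2544

Rearranging demand gives Qd = 8596 - 4P. Setting quantity demanded equal to quantity supplied, 8596 - 4P = 8P - 7004, gives P* = 1300 and Q* = 3396.
Because the ceiling (1088) lies below the market-clearing price, it is binding.
At P = 1088: Qd = 8596 - 4·1088 = 4244 and Qs = 8·1088 - 7004 = 1700.
Shortage = Qd - Qs = 4244 - 1700 = 2544.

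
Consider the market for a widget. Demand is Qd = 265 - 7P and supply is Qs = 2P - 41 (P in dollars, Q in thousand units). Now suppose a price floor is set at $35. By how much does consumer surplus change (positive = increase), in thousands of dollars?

-23.5

In a free market, 265 - 7P = 2P - 41 gives the equilibrium P* = 34, Q* = 27.
Because the floor (35) lies above the market-clearing price, it is binding.
At P = 35: Qd = 265 - 7·35 = 20 and Qs = 2·35 - 41 = 29.
Consumer surplus without the control is ½ · (265/7 - 34) · 27 = 729/14.
With the floor, consumers buy 20 units at 35, so CS = ½ · (265/7 - 35) · 20 = 200/7.
Change in consumer surplus = 200/7 - 729/14 = -23.5.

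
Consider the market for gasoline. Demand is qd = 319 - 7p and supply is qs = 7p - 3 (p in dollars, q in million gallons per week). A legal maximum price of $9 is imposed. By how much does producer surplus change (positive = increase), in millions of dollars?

Setting quantity demanded equal to quantity supplied, 319 - 7p = 7p - 3, gives p* = 23 and q* = 158.
Since 9 < 23, the ceiling is binding.
At p = 9: qd = 319 - 7·9 = 256 and qs = 7·9 - 3 = 60.
Producer surplus without the control is ½ · (23 - 3/7) · 158 = 12482/7.
With the ceiling, producers sell 60 units at 9, so PS = ½ · (9 - 3/7) · 60 = 1800/7.
Change in producer surplus = 1800/7 - 12482/7 = -1526.

-1526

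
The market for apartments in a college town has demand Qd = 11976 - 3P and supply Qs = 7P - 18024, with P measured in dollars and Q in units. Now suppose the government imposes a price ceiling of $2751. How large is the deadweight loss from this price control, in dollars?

Setting quantity demanded equal to quantity supplied, 11976 - 3P = 7P - 18024, gives P* = 3000 and Q* = 2976.
Because the ceiling (2751) lies below the market-clearing price, it is binding.
At P = 2751: Qd = 11976 - 3·2751 = 3723 and Qs = 7·2751 - 18024 = 1233.
Quantity traded falls to 1233. At Q = 1233 the demand price is (11976 - 1233)/3 = 3581 and the supply price is (18024 + 1233)/7 = 2751.
Deadweight loss = ½ · (3581 - 2751) · (2976 - 1233) = ½ · 830 · 1743 = 723345.

723345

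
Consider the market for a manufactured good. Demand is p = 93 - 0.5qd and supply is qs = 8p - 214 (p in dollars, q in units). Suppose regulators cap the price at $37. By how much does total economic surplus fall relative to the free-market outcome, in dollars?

Rearranging demand gives qd = 186 - 2p. Without the control the market clears where 186 - 2p = 8p - 214, i.e. p* = 40 and q* = 106.
Because the ceiling (37) lies below the market-clearing price, it is binding.
At p = 37: qd = 186 - 2·37 = 112 and qs = 8·37 - 214 = 82.
Quantity traded falls to 82. At q = 82 the demand price is (186 - 82)/2 = 52 and the supply price is (214 + 82)/8 = 37.
Deadweight loss = ½ · (52 - 37) · (106 - 82) = ½ · 15 · 24 = 180.

180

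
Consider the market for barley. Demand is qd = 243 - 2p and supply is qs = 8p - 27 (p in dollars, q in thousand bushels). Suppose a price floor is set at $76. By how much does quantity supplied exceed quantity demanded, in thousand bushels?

Without the control the market clears where 243 - 2p = 8p - 27, i.e. p* = 27 and q* = 189.
Because the floor (76) lies above the market-clearing price, it is binding.
At p = 76: qd = 243 - 2·76 = 91 and qs = 8·76 - 27 = 581.
Surplus = qs - qd = 581 - 91 = 490.

490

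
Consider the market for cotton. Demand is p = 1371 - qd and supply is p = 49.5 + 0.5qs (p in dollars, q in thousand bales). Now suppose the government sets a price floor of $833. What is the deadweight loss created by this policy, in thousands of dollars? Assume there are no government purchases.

88236.75

Rearranging demand gives qd = 1371 - p; rearranging supply gives qs = 2p - 99. Without the control the market clears where 1371 - p = 2p - 99, i.e. p* = 490 and q* = 881.
The floor of 833 is above the equilibrium price 490, so it binds.
At p = 833: qd = 1371 - 833 = 538 and qs = 2·833 - 99 = 1567.
Quantity traded falls to 538. At q = 538 the demand price is 1371 - 538 = 833 and the supply price is (99 + 538)/2 = 318.5.
Deadweight loss = ½ · (833 - 318.5) · (881 - 538) = ½ · 514.5 · 343 = 88236.75.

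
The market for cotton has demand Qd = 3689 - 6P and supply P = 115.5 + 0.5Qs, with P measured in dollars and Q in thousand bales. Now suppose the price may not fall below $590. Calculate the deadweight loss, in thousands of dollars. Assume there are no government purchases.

Rearranging supply gives Qs = 2P - 231. In a free market, 3689 - 6P = 2P - 231 gives the equilibrium P* = 490, Q* = 749.
The floor of 590 is above the equilibrium price 490, so it binds.
At P = 590: Qd = 3689 - 6·590 = 149 and Qs = 2·590 - 231 = 949.
Quantity traded falls to 149. At Q = 149 the demand price is (3689 - 149)/6 = 590 and the supply price is (231 + 149)/2 = 190.
Deadweight loss = ½ · (590 - 190) · (749 - 149) = ½ · 400 · 600 = 120000.

120000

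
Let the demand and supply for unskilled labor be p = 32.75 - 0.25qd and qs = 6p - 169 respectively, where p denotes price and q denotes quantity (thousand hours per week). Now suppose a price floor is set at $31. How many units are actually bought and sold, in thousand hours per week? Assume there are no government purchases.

Rearranging demand gives qd = 131 - 4p. In a free market, 131 - 4p = 6p - 169 gives the equilibrium p* = 30, q* = 11.
Since 31 > 30, the floor is binding.
At p = 31: qd = 131 - 4·31 = 7 and qs = 6·31 - 169 = 17.
The quantity actually transacted is the short side, demand: 7.

7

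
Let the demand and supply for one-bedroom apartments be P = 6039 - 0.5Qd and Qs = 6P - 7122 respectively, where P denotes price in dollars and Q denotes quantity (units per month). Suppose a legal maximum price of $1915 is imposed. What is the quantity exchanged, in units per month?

Rearranging demand gives Qd = 12078 - 2P. In a free market, 12078 - 2P = 6P - 7122 gives the equilibrium P* = 2400, Q* = 7278.
Since 1915 < 2400, the ceiling is binding.
At P = 1915: Qd = 12078 - 2·1915 = 8248 and Qs = 6·1915 - 7122 = 4368.
The quantity actually transacted is the short side, supply: 4368.

4368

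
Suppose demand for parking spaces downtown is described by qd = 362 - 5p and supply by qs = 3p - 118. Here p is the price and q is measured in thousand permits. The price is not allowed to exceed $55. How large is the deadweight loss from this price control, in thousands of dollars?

Equilibrium: 362 - 5p = 3p - 118, so 480 = 8p and p* = 60, q* = 62.
The ceiling of 55 is below the equilibrium price 60, so it binds.
At p = 55: qd = 362 - 5·55 = 87 and qs = 3·55 - 118 = 47.
Quantity traded falls to 47. At q = 47 the demand price is (362 - 47)/5 = 63 and the supply price is (118 + 47)/3 = 55.
Deadweight loss = ½ · (63 - 55) · (62 - 47) = ½ · 8 · 15 = 60.

60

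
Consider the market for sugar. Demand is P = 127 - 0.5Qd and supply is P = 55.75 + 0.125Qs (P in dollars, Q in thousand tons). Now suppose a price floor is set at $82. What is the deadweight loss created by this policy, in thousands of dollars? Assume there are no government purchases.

180

Rearranging demand gives Qd = 254 - 2P; rearranging supply gives Qs = 8P - 446. Equilibrium: 254 - 2P = 8P - 446, so 700 = 10P and P* = 70, Q* = 114.
Because the floor (82) lies above the market-clearing price, it is binding.
At P = 82: Qd = 254 - 2·82 = 90 and Qs = 8·82 - 446 = 210.
Quantity traded falls to 90. At Q = 90 the demand price is (254 - 90)/2 = 82 and the supply price is (446 + 90)/8 = 67.
Deadweight loss = ½ · (82 - 67) · (114 - 90) = ½ · 15 · 24 = 180.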